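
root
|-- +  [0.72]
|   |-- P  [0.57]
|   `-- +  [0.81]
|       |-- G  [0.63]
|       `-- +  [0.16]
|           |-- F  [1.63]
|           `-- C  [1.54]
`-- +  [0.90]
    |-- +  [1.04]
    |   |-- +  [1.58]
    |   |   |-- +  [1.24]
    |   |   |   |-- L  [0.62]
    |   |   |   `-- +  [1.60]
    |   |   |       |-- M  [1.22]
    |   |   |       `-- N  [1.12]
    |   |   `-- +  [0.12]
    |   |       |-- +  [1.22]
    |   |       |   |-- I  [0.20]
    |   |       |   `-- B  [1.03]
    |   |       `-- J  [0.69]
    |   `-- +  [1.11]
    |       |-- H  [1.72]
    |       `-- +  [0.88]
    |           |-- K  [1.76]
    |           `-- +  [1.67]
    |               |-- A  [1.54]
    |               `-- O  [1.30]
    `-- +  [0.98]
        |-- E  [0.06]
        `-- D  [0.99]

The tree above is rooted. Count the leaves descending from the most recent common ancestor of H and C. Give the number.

The MRCA of H and C is the root, so the clade is the entire tree.
That clade contains 16 terminal taxa: A, B, C, D, E, F, G, H, I, J, K, L, M, N, O, P.

16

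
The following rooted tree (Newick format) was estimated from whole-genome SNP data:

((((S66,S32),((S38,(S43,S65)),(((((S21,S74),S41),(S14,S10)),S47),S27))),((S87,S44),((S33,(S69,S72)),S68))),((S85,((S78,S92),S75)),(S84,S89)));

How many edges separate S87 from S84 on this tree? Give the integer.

7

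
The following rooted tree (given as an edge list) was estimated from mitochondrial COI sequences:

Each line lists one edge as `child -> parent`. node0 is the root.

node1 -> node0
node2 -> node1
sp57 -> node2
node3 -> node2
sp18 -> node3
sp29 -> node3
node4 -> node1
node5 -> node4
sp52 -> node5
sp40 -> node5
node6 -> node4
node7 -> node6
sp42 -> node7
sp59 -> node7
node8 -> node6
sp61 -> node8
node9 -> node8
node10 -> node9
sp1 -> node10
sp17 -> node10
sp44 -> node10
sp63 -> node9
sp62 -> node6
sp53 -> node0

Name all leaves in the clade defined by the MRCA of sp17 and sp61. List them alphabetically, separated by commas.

Tracing sp17: it sits inside (sp1,sp17,sp44).
Tracing sp61: it sits inside (sp61,((sp1,sp17,sp44),sp63)).
The smallest clade enclosing both is (sp61,((sp1,sp17,sp44),sp63)); the answer is its 5 terminal taxa in alphabetical order.

sp1, sp17, sp44, sp61, sp63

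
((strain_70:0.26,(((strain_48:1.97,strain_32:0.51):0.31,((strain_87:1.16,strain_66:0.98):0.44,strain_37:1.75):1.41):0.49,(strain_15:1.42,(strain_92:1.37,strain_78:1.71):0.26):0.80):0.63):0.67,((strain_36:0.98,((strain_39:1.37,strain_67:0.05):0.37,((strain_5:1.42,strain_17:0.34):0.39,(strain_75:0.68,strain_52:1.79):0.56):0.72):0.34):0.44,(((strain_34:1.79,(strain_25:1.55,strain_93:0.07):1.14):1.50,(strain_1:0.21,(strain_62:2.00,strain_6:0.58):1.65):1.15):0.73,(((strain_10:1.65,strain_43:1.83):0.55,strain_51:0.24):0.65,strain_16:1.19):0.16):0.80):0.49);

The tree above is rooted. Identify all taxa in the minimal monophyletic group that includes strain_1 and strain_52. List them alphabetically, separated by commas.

Tracing strain_1: it sits inside (strain_1,(strain_62,strain_6)).
Tracing strain_52: it sits inside (strain_75,strain_52).
The smallest clade enclosing both is ((strain_36,((strain_39,strain_67),((strain_5,strain_17),(strain_75,strain_52)))),(((strain_34,(strain_25,strain_93)),(strain_1,(strain_62,strain_6))),(((strain_10,strain_43),strain_51),strain_16))); the answer is its 17 terminal taxa in alphabetical order.

strain_1, strain_10, strain_16, strain_17, strain_25, strain_34, strain_36, strain_39, strain_43, strain_5, strain_51, strain_52, strain_6, strain_62, strain_67, strain_75, strain_93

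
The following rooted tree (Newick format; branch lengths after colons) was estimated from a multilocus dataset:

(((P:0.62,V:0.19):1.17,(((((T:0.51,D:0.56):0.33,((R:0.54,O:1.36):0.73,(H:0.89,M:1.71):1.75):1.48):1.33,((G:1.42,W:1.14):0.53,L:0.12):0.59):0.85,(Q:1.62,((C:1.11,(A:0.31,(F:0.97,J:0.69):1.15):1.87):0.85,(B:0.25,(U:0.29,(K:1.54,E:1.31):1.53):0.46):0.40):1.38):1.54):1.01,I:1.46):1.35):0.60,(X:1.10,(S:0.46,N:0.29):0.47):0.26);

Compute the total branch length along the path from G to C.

8.27

The path runs G → … → MRCA → … → C; the MRCA is the node subtending ((((T,D),((R,O),(H,M))),((G,W),L)),(Q,((C,(A,(F,J))),(B,(U,(K,E)))))).
Branch lengths along that path: 1.42 + 0.53 + 0.59 + 0.85 + 1.54 + 1.38 + 0.85 + 1.11 = 8.27.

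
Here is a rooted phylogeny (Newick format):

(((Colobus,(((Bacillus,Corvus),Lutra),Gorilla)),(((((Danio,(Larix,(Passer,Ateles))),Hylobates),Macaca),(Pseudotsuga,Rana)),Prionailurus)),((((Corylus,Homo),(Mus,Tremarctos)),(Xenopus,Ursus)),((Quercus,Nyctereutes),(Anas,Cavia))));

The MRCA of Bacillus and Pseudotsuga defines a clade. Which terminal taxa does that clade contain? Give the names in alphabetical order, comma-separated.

Tracing Bacillus: it sits inside (Bacillus,Corvus).
Tracing Pseudotsuga: it sits inside (Pseudotsuga,Rana).
The smallest clade enclosing both is ((Colobus,(((Bacillus,Corvus),Lutra),Gorilla)),(((((Danio,(Larix,(Passer,Ateles))),Hylobates),Macaca),(Pseudotsuga,Rana)),Prionailurus)); the answer is its 14 terminal taxa in alphabetical order.

Ateles, Bacillus, Colobus, Corvus, Danio, Gorilla, Hylobates, Larix, Lutra, Macaca, Passer, Prionailurus, Pseudotsuga, Rana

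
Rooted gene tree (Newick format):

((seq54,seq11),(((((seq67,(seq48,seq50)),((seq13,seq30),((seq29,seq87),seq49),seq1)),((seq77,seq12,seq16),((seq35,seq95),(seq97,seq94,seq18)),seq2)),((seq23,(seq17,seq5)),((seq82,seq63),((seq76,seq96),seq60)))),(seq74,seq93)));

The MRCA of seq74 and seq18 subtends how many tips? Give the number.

28

The MRCA of seq74 and seq18 is the node subtending (((((seq67,(seq48,seq50)),((seq13,seq30),((seq29,seq87),seq49),seq1)),((seq77,seq12,seq16),((seq35,seq95),(seq97,seq94,seq18)),seq2)),((seq23,(seq17,seq5)),((seq82,seq63),((seq76,seq96),seq60)))),(seq74,seq93)).
That clade contains 28 terminal taxa: seq1, seq12, seq13, seq16, seq17, seq18, seq2, seq23, seq29, seq30, seq35, seq48, seq49, seq5, seq50, seq60, seq63, seq67, seq74, seq76, seq77, seq82, seq87, seq93, seq94, seq95, seq96, seq97.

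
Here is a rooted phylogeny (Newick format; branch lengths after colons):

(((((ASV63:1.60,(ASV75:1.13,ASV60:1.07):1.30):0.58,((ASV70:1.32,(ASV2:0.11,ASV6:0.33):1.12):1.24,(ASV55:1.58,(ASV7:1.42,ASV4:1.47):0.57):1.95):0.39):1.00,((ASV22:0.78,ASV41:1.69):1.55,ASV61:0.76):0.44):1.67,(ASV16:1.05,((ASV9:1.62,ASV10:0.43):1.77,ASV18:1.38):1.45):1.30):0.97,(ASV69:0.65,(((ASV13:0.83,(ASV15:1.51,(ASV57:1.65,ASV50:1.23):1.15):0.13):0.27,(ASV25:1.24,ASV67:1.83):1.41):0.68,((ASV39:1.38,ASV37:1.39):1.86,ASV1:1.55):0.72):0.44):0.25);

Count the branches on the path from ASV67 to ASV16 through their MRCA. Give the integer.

8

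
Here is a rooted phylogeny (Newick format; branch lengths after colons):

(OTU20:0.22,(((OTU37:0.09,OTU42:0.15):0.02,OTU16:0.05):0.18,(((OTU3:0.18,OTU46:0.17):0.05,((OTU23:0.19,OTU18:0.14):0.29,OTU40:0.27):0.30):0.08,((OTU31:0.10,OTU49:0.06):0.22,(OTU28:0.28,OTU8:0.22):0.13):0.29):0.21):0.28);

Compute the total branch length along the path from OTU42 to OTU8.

1.20

The path runs OTU42 → … → MRCA → … → OTU8; the MRCA is the node subtending (((OTU37,OTU42),OTU16),(((OTU3,OTU46),((OTU23,OTU18),OTU40)),((OTU31,OTU49),(OTU28,OTU8)))).
Branch lengths along that path: 0.15 + 0.02 + 0.18 + 0.21 + 0.29 + 0.13 + 0.22 = 1.20.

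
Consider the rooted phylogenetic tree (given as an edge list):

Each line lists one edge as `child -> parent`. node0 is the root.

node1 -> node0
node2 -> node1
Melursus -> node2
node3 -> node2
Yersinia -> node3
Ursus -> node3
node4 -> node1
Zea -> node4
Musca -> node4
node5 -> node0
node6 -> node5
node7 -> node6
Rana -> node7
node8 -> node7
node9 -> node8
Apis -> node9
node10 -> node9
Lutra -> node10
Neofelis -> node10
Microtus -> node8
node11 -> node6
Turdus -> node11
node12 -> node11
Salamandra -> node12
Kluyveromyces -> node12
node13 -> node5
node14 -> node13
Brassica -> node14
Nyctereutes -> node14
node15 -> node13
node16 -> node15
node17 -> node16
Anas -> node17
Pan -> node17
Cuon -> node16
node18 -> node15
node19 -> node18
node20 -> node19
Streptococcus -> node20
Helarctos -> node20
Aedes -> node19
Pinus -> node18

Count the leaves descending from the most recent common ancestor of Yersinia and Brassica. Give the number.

22

The MRCA of Yersinia and Brassica is the root, so the clade is the entire tree.
That clade contains 22 terminal taxa: Aedes, Anas, Apis, Brassica, Cuon, Helarctos, Kluyveromyces, Lutra, Melursus, Microtus, Musca, Neofelis, Nyctereutes, Pan, Pinus, Rana, Salamandra, Streptococcus, Turdus, Ursus, Yersinia, Zea.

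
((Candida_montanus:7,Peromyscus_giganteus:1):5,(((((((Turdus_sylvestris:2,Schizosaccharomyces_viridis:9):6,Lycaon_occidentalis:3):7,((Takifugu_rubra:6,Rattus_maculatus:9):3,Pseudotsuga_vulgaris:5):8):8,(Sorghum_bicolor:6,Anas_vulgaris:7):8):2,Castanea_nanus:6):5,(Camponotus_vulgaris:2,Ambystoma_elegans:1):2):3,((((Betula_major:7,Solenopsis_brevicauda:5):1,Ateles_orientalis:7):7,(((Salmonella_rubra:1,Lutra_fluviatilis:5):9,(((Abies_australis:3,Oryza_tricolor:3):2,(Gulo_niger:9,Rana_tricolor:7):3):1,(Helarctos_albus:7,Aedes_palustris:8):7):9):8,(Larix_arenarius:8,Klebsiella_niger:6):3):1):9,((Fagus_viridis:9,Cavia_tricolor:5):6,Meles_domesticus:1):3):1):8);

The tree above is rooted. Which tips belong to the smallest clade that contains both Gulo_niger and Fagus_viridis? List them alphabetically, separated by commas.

Tracing Gulo_niger: it sits inside (Gulo_niger,Rana_tricolor).
Tracing Fagus_viridis: it sits inside (Fagus_viridis,Cavia_tricolor).
The smallest clade enclosing both is ((((Betula_major,Solenopsis_brevicauda),Ateles_orientalis),(((Salmonella_rubra,Lutra_fluviatilis),(((Abies_australis,Oryza_tricolor),(Gulo_niger,Rana_tricolor)),(Helarctos_albus,Aedes_palustris))),(Larix_arenarius,Klebsiella_niger))),((Fagus_viridis,Cavia_tricolor),Meles_domesticus)); the answer is its 16 terminal taxa in alphabetical order.

Abies_australis, Aedes_palustris, Ateles_orientalis, Betula_major, Cavia_tricolor, Fagus_viridis, Gulo_niger, Helarctos_albus, Klebsiella_niger, Larix_arenarius, Lutra_fluviatilis, Meles_domesticus, Oryza_tricolor, Rana_tricolor, Salmonella_rubra, Solenopsis_brevicauda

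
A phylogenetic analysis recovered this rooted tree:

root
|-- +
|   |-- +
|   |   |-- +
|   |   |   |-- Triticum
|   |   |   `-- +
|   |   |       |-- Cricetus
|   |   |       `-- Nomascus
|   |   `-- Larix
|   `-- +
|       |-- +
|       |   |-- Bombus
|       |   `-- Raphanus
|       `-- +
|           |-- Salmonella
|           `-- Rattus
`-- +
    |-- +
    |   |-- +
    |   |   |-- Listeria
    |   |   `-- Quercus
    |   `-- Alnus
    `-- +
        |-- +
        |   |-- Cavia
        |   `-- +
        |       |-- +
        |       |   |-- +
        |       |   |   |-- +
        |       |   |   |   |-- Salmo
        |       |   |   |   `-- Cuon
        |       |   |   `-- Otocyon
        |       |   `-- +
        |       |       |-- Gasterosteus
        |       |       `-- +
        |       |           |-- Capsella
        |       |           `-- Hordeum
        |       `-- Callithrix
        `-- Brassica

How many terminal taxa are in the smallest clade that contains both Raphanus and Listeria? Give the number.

20

The MRCA of Raphanus and Listeria is the root, so the clade is the entire tree.
That clade contains 20 terminal taxa: Alnus, Bombus, Brassica, Callithrix, Capsella, Cavia, Cricetus, Cuon, Gasterosteus, Hordeum, Larix, Listeria, Nomascus, Otocyon, Quercus, Raphanus, Rattus, Salmo, Salmonella, Triticum.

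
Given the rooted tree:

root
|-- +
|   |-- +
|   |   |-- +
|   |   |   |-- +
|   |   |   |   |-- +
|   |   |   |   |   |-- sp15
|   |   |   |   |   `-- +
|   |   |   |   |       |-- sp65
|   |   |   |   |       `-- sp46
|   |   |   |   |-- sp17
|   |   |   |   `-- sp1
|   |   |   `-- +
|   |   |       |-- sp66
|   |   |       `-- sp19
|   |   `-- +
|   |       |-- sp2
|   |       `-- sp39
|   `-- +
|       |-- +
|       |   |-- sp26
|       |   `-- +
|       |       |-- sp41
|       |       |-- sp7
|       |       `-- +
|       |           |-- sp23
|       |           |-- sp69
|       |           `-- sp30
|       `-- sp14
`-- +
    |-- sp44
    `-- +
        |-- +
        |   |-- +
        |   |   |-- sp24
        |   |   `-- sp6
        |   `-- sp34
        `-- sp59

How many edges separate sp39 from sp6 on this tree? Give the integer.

9

The MRCA of sp39 and sp6 is the root of the tree.
From sp39 up to that node: 4 branches. From sp6 up to the same node: 5 branches. Total: 4 + 5 = 9.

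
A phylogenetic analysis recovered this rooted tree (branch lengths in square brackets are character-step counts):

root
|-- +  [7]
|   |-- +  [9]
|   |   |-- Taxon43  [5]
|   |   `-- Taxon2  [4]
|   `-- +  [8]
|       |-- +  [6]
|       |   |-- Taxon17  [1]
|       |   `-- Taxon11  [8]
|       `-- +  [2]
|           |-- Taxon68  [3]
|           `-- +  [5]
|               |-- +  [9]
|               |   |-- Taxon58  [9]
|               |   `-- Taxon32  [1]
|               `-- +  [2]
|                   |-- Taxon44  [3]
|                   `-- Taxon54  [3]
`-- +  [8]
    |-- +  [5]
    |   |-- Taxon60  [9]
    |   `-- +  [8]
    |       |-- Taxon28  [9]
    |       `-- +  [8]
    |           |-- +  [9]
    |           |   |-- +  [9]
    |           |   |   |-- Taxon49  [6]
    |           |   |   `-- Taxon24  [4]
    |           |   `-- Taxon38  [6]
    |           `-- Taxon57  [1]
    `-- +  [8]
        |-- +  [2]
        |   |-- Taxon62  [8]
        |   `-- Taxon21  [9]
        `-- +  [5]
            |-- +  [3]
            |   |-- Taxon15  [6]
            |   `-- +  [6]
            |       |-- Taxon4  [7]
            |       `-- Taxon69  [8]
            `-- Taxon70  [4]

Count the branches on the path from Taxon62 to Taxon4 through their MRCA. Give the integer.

6

The MRCA of Taxon62 and Taxon4 is the node subtending ((Taxon62,Taxon21),((Taxon15,(Taxon4,Taxon69)),Taxon70)).
From Taxon62 up to that node: 2 branches. From Taxon4 up to the same node: 4 branches. Total: 2 + 4 = 6.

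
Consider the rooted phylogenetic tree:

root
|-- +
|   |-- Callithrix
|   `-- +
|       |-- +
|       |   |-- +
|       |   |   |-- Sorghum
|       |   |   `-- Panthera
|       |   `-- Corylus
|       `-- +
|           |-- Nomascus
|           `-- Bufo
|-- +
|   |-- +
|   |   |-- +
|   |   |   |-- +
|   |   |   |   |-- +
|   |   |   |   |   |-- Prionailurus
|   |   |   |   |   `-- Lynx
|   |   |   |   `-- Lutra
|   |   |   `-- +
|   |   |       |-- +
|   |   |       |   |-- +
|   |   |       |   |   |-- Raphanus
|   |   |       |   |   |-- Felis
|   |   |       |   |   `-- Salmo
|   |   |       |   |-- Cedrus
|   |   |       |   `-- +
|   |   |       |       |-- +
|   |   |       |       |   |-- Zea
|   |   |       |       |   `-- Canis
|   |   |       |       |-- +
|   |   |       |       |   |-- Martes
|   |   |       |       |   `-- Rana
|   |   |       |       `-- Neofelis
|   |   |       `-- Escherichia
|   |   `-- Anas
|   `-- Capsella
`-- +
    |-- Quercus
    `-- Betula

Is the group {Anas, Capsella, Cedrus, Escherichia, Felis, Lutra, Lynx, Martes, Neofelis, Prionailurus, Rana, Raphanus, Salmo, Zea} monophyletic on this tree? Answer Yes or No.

No

The MRCA of the listed taxa subtends (((((Prionailurus,Lynx),Lutra),(((Raphanus,Felis,Salmo),Cedrus,((Zea,Canis),(Martes,Rana),Neofelis)),Escherichia)),Anas),Capsella).
That clade also contains Canis, which is not in the proposed group, so the group is not monophyletic.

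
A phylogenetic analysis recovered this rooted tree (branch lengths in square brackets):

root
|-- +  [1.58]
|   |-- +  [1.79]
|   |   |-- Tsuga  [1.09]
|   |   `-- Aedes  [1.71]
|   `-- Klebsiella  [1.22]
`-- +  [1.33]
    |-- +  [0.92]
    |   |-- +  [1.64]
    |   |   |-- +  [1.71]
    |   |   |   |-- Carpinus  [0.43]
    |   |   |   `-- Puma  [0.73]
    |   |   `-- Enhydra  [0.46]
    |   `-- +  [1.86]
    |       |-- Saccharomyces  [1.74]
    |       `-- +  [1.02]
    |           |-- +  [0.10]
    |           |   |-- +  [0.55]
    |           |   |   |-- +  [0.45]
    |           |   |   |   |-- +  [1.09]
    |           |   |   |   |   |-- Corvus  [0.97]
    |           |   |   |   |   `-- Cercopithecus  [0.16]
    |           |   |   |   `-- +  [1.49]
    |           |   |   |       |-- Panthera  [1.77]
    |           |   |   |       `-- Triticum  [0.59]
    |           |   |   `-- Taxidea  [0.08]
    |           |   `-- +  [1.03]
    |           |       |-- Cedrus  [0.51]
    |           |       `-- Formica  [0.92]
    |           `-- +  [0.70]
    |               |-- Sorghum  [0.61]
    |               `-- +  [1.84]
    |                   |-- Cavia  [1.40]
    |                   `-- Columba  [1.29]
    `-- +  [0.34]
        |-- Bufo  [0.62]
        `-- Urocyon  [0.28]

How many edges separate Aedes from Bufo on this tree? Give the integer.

6

The MRCA of Aedes and Bufo is the root of the tree.
From Aedes up to that node: 3 branches. From Bufo up to the same node: 3 branches. Total: 3 + 3 = 6.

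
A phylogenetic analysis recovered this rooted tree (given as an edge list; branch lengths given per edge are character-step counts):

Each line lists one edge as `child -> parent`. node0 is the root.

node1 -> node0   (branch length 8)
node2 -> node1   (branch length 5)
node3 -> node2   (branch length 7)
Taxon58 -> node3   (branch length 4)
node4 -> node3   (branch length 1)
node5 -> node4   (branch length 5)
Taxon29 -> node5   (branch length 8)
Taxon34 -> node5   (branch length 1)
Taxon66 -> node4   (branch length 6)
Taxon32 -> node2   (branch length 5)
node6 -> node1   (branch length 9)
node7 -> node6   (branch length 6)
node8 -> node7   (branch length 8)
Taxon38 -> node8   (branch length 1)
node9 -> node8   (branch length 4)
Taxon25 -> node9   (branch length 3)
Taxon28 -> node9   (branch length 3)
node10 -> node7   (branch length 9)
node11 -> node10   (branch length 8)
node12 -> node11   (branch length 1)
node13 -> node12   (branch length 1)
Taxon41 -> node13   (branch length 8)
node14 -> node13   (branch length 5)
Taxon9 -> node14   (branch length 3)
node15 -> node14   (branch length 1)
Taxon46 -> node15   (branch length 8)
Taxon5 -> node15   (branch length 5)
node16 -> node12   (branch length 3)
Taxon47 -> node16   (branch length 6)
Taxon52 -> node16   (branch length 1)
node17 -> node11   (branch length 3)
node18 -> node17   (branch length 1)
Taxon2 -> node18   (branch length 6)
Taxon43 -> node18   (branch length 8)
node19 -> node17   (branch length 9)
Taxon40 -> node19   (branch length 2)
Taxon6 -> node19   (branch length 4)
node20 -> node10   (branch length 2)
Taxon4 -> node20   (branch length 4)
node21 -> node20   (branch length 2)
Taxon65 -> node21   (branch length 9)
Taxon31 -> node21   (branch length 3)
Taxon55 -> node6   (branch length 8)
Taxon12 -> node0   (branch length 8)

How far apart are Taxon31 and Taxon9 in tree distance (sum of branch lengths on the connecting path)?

25

The path runs Taxon31 → … → MRCA → … → Taxon9; the MRCA is the node subtending ((((Taxon41,(Taxon9,(Taxon46,Taxon5))),(Taxon47,Taxon52)),((Taxon2,Taxon43),(Taxon40,Taxon6))),(Taxon4,(Taxon65,Taxon31))).
Branch lengths along that path: 3 + 2 + 2 + 8 + 1 + 1 + 5 + 3 = 25.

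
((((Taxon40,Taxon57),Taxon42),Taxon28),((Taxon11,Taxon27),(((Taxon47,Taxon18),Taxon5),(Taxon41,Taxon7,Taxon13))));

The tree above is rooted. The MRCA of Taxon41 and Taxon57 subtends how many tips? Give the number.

The MRCA of Taxon41 and Taxon57 is the root, so the clade is the entire tree.
That clade contains 12 terminal taxa: Taxon11, Taxon13, Taxon18, Taxon27, Taxon28, Taxon40, Taxon41, Taxon42, Taxon47, Taxon5, Taxon57, Taxon7.

12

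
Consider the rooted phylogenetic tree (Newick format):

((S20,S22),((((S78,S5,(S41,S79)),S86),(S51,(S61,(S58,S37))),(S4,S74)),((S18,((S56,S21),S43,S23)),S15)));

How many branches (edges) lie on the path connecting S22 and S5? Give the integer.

7

The MRCA of S22 and S5 is the root of the tree.
From S22 up to that node: 2 branches. From S5 up to the same node: 5 branches. Total: 2 + 5 = 7.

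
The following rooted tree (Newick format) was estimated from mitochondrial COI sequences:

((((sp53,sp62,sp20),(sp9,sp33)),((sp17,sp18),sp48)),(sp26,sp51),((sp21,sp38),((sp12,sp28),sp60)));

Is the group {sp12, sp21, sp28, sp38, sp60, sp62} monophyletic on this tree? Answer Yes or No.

No

The MRCA of the listed taxa is the root, so the smallest clade containing them is the whole tree.
That clade also contains sp17, sp18, sp20, sp26, sp33, sp48, sp51, sp53, sp9, which are not in the proposed group, so the group is not monophyletic.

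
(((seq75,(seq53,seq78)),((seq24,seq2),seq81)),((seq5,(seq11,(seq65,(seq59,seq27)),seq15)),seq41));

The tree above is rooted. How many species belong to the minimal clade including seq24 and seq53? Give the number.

The MRCA of seq24 and seq53 is the node subtending ((seq75,(seq53,seq78)),((seq24,seq2),seq81)).
That clade contains 6 terminal taxa: seq2, seq24, seq53, seq75, seq78, seq81.

6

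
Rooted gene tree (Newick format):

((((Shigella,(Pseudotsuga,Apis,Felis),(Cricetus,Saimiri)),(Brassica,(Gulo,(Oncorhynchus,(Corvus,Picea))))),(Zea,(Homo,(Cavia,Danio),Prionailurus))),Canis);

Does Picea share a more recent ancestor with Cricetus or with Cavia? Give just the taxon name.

Cricetus

The MRCA of Picea and Cricetus subtends ((Shigella,(Pseudotsuga,Apis,Felis),(Cricetus,Saimiri)),(Brassica,(Gulo,(Oncorhynchus,(Corvus,Picea))))) (11 taxa).
The MRCA of Picea and Cavia subtends (((Shigella,(Pseudotsuga,Apis,Felis),(Cricetus,Saimiri)),(Brassica,(Gulo,(Oncorhynchus,(Corvus,Picea))))),(Zea,(Homo,(Cavia,Danio),Prionailurus))) (16 taxa).
The first is nested inside the second, so Picea shares a more recent common ancestor with Cricetus.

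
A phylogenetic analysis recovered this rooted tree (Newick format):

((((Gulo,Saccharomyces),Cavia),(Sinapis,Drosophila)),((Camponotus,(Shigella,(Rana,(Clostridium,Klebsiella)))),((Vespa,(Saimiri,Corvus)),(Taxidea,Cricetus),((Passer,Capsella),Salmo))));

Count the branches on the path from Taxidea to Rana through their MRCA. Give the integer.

The MRCA of Taxidea and Rana is the node subtending ((Camponotus,(Shigella,(Rana,(Clostridium,Klebsiella)))),((Vespa,(Saimiri,Corvus)),(Taxidea,Cricetus),((Passer,Capsella),Salmo))).
From Taxidea up to that node: 3 branches. From Rana up to the same node: 4 branches. Total: 3 + 4 = 7.

7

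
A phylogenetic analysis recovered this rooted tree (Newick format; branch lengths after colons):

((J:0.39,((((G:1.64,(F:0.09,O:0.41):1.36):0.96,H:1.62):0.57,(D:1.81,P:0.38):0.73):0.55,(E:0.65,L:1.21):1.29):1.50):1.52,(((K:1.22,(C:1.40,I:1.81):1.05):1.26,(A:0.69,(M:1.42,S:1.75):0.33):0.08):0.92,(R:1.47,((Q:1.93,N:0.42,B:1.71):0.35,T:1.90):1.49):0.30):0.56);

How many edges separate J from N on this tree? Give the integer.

7

The MRCA of J and N is the root of the tree.
From J up to that node: 2 branches. From N up to the same node: 5 branches. Total: 2 + 5 = 7.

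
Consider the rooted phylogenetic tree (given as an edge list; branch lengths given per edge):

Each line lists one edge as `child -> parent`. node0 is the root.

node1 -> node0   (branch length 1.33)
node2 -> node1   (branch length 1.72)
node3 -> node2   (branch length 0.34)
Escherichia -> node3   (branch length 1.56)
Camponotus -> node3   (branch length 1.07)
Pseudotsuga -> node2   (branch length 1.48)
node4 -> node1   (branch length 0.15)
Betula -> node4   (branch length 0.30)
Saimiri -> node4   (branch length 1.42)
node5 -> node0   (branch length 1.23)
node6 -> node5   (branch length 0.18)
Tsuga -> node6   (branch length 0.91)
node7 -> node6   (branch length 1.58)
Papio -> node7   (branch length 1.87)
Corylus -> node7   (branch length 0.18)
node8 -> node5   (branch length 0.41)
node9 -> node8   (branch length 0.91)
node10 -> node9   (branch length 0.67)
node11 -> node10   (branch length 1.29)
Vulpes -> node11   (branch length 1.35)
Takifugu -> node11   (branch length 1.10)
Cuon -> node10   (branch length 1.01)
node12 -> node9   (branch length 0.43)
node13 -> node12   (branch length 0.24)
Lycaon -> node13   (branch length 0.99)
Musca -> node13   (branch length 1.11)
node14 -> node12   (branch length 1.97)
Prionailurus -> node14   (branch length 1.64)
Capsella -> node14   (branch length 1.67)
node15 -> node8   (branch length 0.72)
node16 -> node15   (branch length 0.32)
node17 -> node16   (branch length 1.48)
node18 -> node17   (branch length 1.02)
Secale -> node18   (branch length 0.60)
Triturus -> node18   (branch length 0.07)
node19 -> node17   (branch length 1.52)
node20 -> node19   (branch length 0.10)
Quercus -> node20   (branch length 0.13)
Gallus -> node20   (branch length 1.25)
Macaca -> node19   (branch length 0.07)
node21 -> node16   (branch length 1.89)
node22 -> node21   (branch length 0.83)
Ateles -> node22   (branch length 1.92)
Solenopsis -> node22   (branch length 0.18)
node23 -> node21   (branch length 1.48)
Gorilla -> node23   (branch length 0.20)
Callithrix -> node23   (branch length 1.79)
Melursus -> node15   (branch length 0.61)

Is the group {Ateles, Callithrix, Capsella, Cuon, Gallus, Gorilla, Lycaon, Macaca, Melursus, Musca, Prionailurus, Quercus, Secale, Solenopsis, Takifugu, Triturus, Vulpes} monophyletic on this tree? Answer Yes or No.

The most recent common ancestor of these taxa subtends ((((Vulpes,Takifugu),Cuon),((Lycaon,Musca),(Prionailurus,Capsella))),((((Secale,Triturus),((Quercus,Gallus),Macaca)),((Ateles,Solenopsis),(Gorilla,Callithrix))),Melursus)).
That clade has exactly 17 tips — every listed taxon and nothing else — so the group is monophyletic.

Yes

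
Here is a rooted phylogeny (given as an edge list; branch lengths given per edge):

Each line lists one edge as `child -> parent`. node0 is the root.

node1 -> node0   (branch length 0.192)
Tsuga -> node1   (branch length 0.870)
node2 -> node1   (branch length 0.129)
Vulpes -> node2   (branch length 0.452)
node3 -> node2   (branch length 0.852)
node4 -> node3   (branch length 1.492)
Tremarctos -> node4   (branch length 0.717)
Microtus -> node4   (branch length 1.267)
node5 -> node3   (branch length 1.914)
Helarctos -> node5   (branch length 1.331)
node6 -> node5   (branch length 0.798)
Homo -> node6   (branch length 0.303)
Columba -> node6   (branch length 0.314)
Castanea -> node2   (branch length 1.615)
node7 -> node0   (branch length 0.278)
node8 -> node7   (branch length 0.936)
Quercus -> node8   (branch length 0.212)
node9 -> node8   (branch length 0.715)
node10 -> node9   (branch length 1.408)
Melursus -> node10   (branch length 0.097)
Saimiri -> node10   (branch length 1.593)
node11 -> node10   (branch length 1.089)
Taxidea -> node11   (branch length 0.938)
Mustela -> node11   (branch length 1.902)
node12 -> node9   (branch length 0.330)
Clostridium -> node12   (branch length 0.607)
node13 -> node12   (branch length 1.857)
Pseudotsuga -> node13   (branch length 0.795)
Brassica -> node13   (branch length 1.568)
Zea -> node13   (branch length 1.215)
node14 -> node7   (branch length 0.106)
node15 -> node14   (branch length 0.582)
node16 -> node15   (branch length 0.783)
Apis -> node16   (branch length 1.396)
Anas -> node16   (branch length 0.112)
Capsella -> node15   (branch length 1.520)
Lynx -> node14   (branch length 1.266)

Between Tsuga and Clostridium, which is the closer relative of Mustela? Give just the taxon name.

Clostridium

The MRCA of Mustela and Clostridium subtends ((Melursus,Saimiri,(Taxidea,Mustela)),(Clostridium,(Pseudotsuga,Brassica,Zea))) (8 taxa).
The MRCA of Mustela and Tsuga is the root, subtending the entire tree (21 taxa).
The first is nested inside the second, so Mustela shares a more recent common ancestor with Clostridium.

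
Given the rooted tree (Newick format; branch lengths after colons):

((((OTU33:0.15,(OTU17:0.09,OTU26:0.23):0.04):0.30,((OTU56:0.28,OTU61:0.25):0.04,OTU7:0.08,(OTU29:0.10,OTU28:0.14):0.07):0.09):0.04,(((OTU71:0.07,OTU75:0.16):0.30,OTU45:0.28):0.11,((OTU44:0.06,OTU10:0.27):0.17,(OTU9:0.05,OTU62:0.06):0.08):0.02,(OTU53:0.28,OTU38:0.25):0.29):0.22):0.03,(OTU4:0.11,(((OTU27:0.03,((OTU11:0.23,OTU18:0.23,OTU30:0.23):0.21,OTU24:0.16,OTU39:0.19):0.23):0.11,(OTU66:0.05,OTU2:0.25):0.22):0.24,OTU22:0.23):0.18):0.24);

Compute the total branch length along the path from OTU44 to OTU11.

The path runs OTU44 → … → MRCA → … → OTU11; the MRCA is the root of the tree.
Branch lengths along that path: 0.06 + 0.17 + 0.02 + 0.22 + 0.03 + 0.24 + 0.18 + 0.24 + 0.11 + 0.23 + 0.21 + 0.23 = 1.94.

1.94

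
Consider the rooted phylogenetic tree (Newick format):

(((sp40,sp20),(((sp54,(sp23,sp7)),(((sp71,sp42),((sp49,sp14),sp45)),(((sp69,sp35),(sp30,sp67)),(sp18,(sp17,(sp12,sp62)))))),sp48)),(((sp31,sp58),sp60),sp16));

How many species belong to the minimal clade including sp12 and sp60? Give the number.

23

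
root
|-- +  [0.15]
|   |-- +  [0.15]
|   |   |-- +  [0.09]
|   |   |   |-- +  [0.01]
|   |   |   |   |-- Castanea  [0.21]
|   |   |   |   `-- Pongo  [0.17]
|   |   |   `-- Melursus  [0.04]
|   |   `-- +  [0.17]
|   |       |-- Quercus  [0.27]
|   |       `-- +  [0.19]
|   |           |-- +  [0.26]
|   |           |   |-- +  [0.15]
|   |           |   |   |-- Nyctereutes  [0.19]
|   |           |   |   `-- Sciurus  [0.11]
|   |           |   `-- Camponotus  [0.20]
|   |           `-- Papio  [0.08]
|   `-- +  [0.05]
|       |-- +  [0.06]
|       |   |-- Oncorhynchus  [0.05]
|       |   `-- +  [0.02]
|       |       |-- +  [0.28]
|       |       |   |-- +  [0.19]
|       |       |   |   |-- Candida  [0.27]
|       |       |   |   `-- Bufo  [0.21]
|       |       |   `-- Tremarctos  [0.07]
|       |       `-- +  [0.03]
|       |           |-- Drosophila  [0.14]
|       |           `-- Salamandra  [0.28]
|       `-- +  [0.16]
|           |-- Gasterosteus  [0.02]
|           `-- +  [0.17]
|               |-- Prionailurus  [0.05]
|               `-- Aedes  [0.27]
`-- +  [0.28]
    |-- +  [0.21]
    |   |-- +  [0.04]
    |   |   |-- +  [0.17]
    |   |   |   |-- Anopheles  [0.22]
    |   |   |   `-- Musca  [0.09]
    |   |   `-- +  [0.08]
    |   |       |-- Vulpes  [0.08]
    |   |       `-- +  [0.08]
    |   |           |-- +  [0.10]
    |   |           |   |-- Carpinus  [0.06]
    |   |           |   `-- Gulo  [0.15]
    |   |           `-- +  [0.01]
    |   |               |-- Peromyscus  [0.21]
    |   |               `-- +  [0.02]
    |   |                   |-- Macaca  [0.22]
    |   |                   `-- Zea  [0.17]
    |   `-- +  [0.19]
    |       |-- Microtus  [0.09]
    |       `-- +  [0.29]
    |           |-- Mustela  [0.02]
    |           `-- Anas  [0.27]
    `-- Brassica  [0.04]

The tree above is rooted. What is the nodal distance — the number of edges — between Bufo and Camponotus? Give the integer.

The MRCA of Bufo and Camponotus is the node subtending ((((Castanea,Pongo),Melursus),(Quercus,(((Nyctereutes,Sciurus),Camponotus),Papio))),((Oncorhynchus,(((Candida,Bufo),Tremarctos),(Drosophila,Salamandra))),(Gasterosteus,(Prionailurus,Aedes)))).
From Bufo up to that node: 6 branches. From Camponotus up to the same node: 5 branches. Total: 6 + 5 = 11.

11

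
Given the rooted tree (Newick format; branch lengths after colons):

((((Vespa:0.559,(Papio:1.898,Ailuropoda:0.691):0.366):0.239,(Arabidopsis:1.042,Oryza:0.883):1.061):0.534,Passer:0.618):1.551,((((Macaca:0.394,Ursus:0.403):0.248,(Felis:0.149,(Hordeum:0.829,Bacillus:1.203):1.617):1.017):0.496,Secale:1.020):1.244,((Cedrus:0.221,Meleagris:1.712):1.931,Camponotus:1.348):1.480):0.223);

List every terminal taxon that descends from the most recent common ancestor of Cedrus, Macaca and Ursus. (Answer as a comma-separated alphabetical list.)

Tracing Cedrus: it sits inside (Cedrus,Meleagris).
Tracing Macaca: it sits inside (Macaca,Ursus).
Tracing Ursus: it sits inside (Macaca,Ursus).
The smallest clade enclosing all 3 is ((((Macaca,Ursus),(Felis,(Hordeum,Bacillus))),Secale),((Cedrus,Meleagris),Camponotus)); the answer is its 9 terminal taxa in alphabetical order.

Bacillus, Camponotus, Cedrus, Felis, Hordeum, Macaca, Meleagris, Secale, Ursus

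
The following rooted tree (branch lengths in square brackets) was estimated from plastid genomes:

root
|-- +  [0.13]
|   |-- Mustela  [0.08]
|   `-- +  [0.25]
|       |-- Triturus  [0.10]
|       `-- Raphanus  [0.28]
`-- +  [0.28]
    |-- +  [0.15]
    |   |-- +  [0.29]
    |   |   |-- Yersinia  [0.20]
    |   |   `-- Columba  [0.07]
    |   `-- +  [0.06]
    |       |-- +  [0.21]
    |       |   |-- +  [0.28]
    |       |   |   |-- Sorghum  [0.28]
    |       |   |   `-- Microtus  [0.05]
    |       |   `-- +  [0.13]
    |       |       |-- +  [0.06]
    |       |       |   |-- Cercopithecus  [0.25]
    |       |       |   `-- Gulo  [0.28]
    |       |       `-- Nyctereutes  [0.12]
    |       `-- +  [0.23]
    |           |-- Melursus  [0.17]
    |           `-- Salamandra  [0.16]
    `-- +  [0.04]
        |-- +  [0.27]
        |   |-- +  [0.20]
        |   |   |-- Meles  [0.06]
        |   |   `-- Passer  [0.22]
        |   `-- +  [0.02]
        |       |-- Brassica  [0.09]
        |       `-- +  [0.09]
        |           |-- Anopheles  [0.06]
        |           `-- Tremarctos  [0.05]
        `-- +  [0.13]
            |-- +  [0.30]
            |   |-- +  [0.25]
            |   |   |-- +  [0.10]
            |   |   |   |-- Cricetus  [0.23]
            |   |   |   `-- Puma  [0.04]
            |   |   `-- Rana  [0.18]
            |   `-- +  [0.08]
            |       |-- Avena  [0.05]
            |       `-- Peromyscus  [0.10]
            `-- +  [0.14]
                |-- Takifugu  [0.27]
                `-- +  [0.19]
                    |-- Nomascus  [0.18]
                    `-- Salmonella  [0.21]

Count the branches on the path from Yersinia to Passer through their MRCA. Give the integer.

The MRCA of Yersinia and Passer is the node subtending (((Yersinia,Columba),(((Sorghum,Microtus),((Cercopithecus,Gulo),Nyctereutes)),(Melursus,Salamandra))),(((Meles,Passer),(Brassica,(Anopheles,Tremarctos))),((((Cricetus,Puma),Rana),(Avena,Peromyscus)),(Takifugu,(Nomascus,Salmonella))))).
From Yersinia up to that node: 3 branches. From Passer up to the same node: 4 branches. Total: 3 + 4 = 7.

7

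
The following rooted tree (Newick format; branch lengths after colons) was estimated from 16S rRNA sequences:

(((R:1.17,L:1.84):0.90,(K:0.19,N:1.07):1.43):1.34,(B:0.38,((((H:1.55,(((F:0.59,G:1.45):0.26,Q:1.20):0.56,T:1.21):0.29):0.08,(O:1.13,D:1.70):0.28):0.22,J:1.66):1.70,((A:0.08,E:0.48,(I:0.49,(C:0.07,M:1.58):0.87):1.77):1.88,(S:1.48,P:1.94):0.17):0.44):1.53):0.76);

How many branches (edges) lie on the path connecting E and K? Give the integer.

The MRCA of E and K is the root of the tree.
From E up to that node: 5 branches. From K up to the same node: 3 branches. Total: 5 + 3 = 8.

8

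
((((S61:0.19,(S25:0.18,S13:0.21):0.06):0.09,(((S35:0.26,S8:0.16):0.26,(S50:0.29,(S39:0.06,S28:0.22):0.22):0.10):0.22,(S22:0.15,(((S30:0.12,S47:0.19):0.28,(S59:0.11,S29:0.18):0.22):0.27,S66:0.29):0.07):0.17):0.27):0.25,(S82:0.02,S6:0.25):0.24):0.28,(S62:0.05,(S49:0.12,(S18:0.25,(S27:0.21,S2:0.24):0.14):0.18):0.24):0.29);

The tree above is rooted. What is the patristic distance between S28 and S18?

The path runs S28 → … → MRCA → … → S18; the MRCA is the root of the tree.
Branch lengths along that path: 0.22 + 0.22 + 0.10 + 0.22 + 0.27 + 0.25 + 0.28 + 0.29 + 0.24 + 0.18 + 0.25 = 2.52.

2.52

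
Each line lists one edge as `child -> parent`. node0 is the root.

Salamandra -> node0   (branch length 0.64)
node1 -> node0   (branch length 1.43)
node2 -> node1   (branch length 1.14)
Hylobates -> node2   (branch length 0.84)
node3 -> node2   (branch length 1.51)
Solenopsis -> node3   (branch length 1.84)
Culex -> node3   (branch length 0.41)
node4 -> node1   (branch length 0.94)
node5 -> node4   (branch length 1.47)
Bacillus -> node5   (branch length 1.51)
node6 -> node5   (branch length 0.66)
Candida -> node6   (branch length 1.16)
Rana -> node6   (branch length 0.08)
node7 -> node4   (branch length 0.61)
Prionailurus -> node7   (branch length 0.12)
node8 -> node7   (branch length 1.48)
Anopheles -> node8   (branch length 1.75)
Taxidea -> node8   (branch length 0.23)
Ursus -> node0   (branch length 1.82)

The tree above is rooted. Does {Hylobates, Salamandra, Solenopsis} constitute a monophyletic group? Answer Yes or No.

No

The MRCA of the listed taxa is the root, so the smallest clade containing them is the whole tree.
That clade also contains Anopheles, Bacillus, Candida, Culex, Prionailurus, Rana, Taxidea, Ursus, which are not in the proposed group, so the group is not monophyletic.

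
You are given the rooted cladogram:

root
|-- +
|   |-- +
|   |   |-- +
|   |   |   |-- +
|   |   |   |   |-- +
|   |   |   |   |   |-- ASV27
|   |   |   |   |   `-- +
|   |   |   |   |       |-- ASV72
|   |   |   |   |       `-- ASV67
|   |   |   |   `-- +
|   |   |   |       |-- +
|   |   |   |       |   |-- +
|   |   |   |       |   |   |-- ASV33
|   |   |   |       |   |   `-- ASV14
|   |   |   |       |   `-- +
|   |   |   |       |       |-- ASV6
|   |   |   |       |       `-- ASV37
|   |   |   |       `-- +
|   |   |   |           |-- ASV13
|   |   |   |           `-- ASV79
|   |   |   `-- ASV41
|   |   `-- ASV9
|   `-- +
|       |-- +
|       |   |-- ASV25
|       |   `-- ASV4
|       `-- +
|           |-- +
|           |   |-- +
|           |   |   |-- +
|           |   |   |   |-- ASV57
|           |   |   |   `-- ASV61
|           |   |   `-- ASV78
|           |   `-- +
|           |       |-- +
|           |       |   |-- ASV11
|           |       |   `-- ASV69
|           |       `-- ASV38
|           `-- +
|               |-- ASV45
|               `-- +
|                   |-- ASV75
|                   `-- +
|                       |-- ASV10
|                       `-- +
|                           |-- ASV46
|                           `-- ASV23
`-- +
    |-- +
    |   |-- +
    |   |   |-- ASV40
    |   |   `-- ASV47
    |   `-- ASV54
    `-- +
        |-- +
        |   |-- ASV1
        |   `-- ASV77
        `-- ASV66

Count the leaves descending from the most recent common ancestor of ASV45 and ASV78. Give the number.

The MRCA of ASV45 and ASV78 is the node subtending ((((ASV57,ASV61),ASV78),((ASV11,ASV69),ASV38)),(ASV45,(ASV75,(ASV10,(ASV46,ASV23))))).
That clade contains 11 terminal taxa: ASV10, ASV11, ASV23, ASV38, ASV45, ASV46, ASV57, ASV61, ASV69, ASV75, ASV78.

11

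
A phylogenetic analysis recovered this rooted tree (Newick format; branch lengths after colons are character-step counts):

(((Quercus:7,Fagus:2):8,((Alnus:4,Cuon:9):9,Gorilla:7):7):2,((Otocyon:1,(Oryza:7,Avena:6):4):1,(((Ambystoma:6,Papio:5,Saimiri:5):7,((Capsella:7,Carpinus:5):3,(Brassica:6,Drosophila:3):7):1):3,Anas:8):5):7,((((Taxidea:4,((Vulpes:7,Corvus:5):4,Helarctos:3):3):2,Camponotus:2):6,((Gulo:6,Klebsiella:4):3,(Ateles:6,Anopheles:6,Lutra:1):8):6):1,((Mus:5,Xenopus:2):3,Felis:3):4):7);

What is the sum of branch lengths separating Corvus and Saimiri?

The path runs Corvus → … → MRCA → … → Saimiri; the MRCA is the root of the tree.
Branch lengths along that path: 5 + 4 + 3 + 2 + 6 + 1 + 7 + 7 + 5 + 3 + 7 + 5 = 55.

55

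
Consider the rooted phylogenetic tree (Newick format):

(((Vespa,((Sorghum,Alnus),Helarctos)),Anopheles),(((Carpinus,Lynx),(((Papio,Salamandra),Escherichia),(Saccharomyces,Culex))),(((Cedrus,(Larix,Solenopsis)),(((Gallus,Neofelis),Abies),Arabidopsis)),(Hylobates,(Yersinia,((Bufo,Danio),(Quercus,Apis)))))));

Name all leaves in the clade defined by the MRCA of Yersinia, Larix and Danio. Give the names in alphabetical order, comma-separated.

Abies, Apis, Arabidopsis, Bufo, Cedrus, Danio, Gallus, Hylobates, Larix, Neofelis, Quercus, Solenopsis, Yersinia

Tracing Yersinia: it sits inside (Yersinia,((Bufo,Danio),(Quercus,Apis))).
Tracing Larix: it sits inside (Larix,Solenopsis).
Tracing Danio: it sits inside (Bufo,Danio).
The smallest clade enclosing all 3 is (((Cedrus,(Larix,Solenopsis)),(((Gallus,Neofelis),Abies),Arabidopsis)),(Hylobates,(Yersinia,((Bufo,Danio),(Quercus,Apis))))); the answer is its 13 terminal taxa in alphabetical order.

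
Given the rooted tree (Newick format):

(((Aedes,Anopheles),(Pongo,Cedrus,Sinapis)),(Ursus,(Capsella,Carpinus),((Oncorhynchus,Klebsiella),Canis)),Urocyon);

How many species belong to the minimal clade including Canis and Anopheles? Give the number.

The MRCA of Canis and Anopheles is the root, so the clade is the entire tree.
That clade contains 12 terminal taxa: Aedes, Anopheles, Canis, Capsella, Carpinus, Cedrus, Klebsiella, Oncorhynchus, Pongo, Sinapis, Urocyon, Ursus.

12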